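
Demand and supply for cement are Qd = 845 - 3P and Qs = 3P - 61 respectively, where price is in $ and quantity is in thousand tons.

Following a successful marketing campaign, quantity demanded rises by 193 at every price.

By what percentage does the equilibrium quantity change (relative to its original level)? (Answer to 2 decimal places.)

Solve the original market: 845 - 3P = 3P - 61, hence P = 151 and Q = 392.
The shock moves the curves to Qd = 1038 - 3P and Qs = 3P - 61.
New equilibrium: 1038 - 3P = 3P - 61 ⇒ 1099 = 6P ⇒ P = 1099/6 ≈ 183.1667, Q = 488.5.
%ΔQ = (488.5 − 392) / 392 × 100 = +24.62%.

+24.62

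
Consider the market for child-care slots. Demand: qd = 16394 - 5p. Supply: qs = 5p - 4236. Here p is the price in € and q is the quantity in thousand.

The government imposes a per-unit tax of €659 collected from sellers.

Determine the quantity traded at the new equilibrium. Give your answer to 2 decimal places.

4431.50

Original equilibrium: 16394 - 5p = 5p - 4236 gives 20630 = 10p, so p = 2063 and q = 6079.
Since sellers keep the price net of the tax, the effective supply curve becomes qs = 5p - 7531.
Equate the new curves: 16394 - 5p = 5p - 7531, giving 23925 = 10p, p = 2392.5, q = 4431.5.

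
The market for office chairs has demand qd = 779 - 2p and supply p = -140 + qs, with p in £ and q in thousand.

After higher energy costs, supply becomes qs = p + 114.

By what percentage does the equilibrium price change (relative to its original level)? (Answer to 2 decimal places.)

+4.07

Initially, 779 - 2p = p + 140, so 639 = 3p and p = 213, q = 353.
After the shift, demand is qd = 779 - 2p and supply is qs = p + 114.
Clearing the new market: 779 - 2p = p + 114, so p = 665/3 ≈ 221.6667 and q = 1007/3 ≈ 335.6667.
%Δp = (221.6667 − 213) / 213 × 100 = +4.07%.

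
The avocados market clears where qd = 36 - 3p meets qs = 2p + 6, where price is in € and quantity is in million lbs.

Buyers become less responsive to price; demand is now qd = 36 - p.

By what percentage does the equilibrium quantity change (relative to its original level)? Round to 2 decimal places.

Solve the original market: 36 - 3p = 2p + 6, hence p = 6 and q = 18.
With the change applied: demand qd = 36 - p, supply qs = 2p + 6.
New equilibrium: 36 - p = 2p + 6 ⇒ 30 = 3p ⇒ p = 10, q = 26.
%Δq = (26 − 18) / 18 × 100 = +44.44%.

+44.44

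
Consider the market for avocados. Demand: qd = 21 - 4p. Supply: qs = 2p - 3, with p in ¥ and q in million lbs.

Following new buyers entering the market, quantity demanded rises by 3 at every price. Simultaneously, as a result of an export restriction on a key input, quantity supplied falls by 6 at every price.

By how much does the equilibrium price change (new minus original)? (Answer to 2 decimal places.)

+1.50

Initially, 21 - 4p = 2p - 3, so 24 = 6p and p = 4, q = 5.
The shock moves the curves to qd = 24 - 4p and qs = 2p - 9.
Setting them equal: 24 - 4p = 2p - 9 → 33 = 6p, so p = 5.5 and q = 2.
Δp = 5.5 − 4 = +1.50.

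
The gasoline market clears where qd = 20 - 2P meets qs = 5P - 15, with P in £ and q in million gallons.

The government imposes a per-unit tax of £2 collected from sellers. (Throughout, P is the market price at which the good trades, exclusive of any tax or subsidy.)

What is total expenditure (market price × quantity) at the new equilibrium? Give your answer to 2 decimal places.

45.92

Original equilibrium: 20 - 2P = 5P - 15 gives 35 = 7P, so P = 5 and q = 10.
Since sellers keep the price net of the tax, the effective supply curve becomes qs = 5P - 25.
Clearing the new market: 20 - 2P = 5P - 25, so P = 45/7 ≈ 6.4286 and q = 50/7 ≈ 7.1429.
New expenditure = 6.4286 × 7.1429 = 45.92.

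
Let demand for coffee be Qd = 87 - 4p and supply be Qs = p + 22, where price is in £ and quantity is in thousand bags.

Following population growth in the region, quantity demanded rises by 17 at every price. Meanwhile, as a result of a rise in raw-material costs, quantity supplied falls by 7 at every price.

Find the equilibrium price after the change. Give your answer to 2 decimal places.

17.80

Initially, 87 - 4p = p + 22, so 65 = 5p and p = 13, Q = 35.
With the change applied: demand Qd = 104 - 4p, supply Qs = p + 15.
New equilibrium: 104 - 4p = p + 15 ⇒ 89 = 5p ⇒ p = 17.8, Q = 32.8.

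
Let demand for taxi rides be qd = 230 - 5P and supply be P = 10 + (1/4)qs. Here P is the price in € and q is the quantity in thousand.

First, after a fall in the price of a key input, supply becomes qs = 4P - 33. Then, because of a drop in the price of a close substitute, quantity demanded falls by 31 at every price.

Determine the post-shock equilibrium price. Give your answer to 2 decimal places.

25.78

Solve the original market: 230 - 5P = 4P - 40, hence P = 30 and q = 80.
After the shift, demand is qd = 199 - 5P and supply is qs = 4P - 33.
Clearing the new market: 199 - 5P = 4P - 33, so P = 232/9 ≈ 25.7778 and q = 631/9 ≈ 70.1111.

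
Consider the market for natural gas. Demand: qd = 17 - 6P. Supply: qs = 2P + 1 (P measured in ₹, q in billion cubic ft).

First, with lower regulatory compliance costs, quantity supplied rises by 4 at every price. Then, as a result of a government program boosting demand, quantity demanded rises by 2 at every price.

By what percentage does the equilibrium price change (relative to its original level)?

Before the shock: 17 - 6P = 2P + 1 ⇒ 16 = 8P ⇒ P = 2, q = 5.
The shock moves the curves to qd = 19 - 6P and qs = 2P + 5.
Clearing the new market: 19 - 6P = 2P + 5, so P = 1.75 and q = 8.5.
%ΔP = (1.75 − 2) / 2 × 100 = -12.5%.

-12.5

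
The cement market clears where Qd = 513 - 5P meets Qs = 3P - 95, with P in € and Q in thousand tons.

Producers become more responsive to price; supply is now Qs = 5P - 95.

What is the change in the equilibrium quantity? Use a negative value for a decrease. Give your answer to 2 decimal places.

Original equilibrium: 513 - 5P = 3P - 95 gives 608 = 8P, so P = 76 and Q = 133.
With the change applied: demand Qd = 513 - 5P, supply Qs = 5P - 95.
New equilibrium: 513 - 5P = 5P - 95 ⇒ 608 = 10P ⇒ P = 60.8, Q = 209.
ΔQ = 209 − 133 = +76.00.

+76.00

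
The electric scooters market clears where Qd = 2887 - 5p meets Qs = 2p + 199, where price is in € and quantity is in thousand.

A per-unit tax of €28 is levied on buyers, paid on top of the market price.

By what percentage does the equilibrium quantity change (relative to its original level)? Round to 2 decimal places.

Solve the original market: 2887 - 5p = 2p + 199, hence p = 384 and Q = 967.
Since buyers pay the price plus the tax, the effective demand curve becomes Qd = 2747 - 5p.
Equate the new curves: 2747 - 5p = 2p + 199, giving 2548 = 7p, p = 364, Q = 927.
%ΔQ = (927 − 967) / 967 × 100 = -4.14%.

-4.14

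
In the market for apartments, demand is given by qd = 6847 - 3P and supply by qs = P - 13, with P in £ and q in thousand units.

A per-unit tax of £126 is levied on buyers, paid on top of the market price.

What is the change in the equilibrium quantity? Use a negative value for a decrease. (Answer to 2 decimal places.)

-94.50

Original equilibrium: 6847 - 3P = P - 13 gives 6860 = 4P, so P = 1715 and q = 1702.
Since buyers pay the price plus the tax, the effective demand curve becomes qd = 6469 - 3P.
Equate the new curves: 6469 - 3P = P - 13, giving 6482 = 4P, P = 1620.5, q = 1607.5.
Δq = 1607.5 − 1702 = -94.50.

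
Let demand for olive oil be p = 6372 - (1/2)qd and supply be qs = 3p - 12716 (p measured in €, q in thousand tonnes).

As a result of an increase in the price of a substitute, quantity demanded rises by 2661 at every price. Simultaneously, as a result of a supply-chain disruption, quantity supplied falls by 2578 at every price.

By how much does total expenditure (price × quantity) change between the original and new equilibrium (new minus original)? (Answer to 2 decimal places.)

Initially, 12744 - 2p = 3p - 12716, so 25460 = 5p and p = 5092, q = 2560.
The new curves are qd = 15405 - 2p (demand) and qs = 3p - 15294 (supply).
Clearing the new market: 15405 - 2p = 3p - 15294, so p = 6139.8 and q = 3125.4.
Expenditure moves from 5092×2560 = 13035520 to 6139.8×3125.4 = 19189330.92; change = +6153810.92.

+6153810.92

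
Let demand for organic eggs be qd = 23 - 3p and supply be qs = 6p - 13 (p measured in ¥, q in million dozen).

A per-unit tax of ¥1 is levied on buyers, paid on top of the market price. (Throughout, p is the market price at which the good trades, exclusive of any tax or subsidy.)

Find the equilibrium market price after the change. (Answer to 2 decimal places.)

Solve the original market: 23 - 3p = 6p - 13, hence p = 4 and q = 11.
Since buyers pay the price plus the tax, the effective demand curve becomes qd = 20 - 3p.
Equate the new curves: 20 - 3p = 6p - 13, giving 33 = 9p, p = 11/3 ≈ 3.6667, q = 9.

3.67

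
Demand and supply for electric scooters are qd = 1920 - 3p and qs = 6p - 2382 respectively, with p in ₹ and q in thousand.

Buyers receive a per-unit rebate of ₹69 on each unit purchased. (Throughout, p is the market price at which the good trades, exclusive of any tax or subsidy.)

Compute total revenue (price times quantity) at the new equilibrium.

312624

Original equilibrium: 1920 - 3p = 6p - 2382 gives 4302 = 9p, so p = 478 and q = 486.
Since buyers' out-of-pocket price is the market price minus the rebate, the effective demand curve becomes qd = 2127 - 3p.
Setting them equal: 2127 - 3p = 6p - 2382 → 4509 = 9p, so p = 501 and q = 624.
New expenditure = 501 × 624 = 312624.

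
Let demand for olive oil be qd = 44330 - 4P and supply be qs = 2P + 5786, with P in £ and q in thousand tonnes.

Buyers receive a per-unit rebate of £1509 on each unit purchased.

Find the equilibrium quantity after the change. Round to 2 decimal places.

Initially, 44330 - 4P = 2P + 5786, so 38544 = 6P and P = 6424, q = 18634.
Since buyers' out-of-pocket price is the market price minus the rebate, the effective demand curve becomes qd = 50366 - 4P.
Setting them equal: 50366 - 4P = 2P + 5786 → 44580 = 6P, so P = 7430 and q = 20646.

20646.00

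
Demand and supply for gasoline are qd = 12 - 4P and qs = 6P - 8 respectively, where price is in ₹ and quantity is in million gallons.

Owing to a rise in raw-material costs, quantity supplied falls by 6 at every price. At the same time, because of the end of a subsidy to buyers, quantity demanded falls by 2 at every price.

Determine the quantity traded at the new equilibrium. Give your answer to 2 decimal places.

Original equilibrium: 12 - 4P = 6P - 8 gives 20 = 10P, so P = 2 and q = 4.
After the shift, demand is qd = 10 - 4P and supply is qs = 6P - 14.
Clearing the new market: 10 - 4P = 6P - 14, so P = 2.4 and q = 0.4.

0.40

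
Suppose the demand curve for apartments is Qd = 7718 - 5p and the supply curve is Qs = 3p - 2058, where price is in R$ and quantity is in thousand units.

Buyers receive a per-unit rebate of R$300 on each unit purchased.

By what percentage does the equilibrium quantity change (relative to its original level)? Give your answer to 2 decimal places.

+34.98

Original equilibrium: 7718 - 5p = 3p - 2058 gives 9776 = 8p, so p = 1222 and Q = 1608.
Since buyers' out-of-pocket price is the market price minus the rebate, the effective demand curve becomes Qd = 9218 - 5p.
Clearing the new market: 9218 - 5p = 3p - 2058, so p = 1409.5 and Q = 2170.5.
%ΔQ = (2170.5 − 1608) / 1608 × 100 = +34.98%.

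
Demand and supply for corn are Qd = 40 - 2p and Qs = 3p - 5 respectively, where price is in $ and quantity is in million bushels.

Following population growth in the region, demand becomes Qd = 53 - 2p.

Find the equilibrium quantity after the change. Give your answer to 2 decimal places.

Original equilibrium: 40 - 2p = 3p - 5 gives 45 = 5p, so p = 9 and Q = 22.
The shock moves the curves to Qd = 53 - 2p and Qs = 3p - 5.
Setting them equal: 53 - 2p = 3p - 5 → 58 = 5p, so p = 11.6 and Q = 29.8.

29.80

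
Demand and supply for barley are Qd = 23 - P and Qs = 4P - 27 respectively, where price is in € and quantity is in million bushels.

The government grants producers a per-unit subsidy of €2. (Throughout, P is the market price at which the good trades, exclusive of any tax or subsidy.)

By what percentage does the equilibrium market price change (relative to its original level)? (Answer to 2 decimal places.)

Initially, 23 - P = 4P - 27, so 50 = 5P and P = 10, Q = 13.
Since sellers receive the price plus the subsidy, the effective supply curve becomes Qs = 4P - 19.
Equate the new curves: 23 - P = 4P - 19, giving 42 = 5P, P = 8.4, Q = 14.6.
%ΔP = (8.4 − 10) / 10 × 100 = -16.00%.

-16.00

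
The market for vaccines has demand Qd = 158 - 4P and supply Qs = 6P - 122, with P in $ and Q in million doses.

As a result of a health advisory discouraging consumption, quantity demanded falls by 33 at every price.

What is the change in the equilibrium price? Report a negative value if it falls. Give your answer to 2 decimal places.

-3.30

Original equilibrium: 158 - 4P = 6P - 122 gives 280 = 10P, so P = 28 and Q = 46.
The shock moves the curves to Qd = 125 - 4P and Qs = 6P - 122.
Setting them equal: 125 - 4P = 6P - 122 → 247 = 10P, so P = 24.7 and Q = 26.2.
ΔP = 24.7 − 28 = -3.30.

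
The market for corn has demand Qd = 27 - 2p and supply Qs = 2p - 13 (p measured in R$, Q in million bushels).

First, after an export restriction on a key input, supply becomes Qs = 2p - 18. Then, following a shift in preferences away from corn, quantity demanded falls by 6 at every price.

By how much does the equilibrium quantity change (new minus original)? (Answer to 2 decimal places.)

-5.50

Original equilibrium: 27 - 2p = 2p - 13 gives 40 = 4p, so p = 10 and Q = 7.
After the shift, demand is Qd = 21 - 2p and supply is Qs = 2p - 18.
Equate the new curves: 21 - 2p = 2p - 18, giving 39 = 4p, p = 9.75, Q = 1.5.
ΔQ = 1.5 − 7 = -5.50.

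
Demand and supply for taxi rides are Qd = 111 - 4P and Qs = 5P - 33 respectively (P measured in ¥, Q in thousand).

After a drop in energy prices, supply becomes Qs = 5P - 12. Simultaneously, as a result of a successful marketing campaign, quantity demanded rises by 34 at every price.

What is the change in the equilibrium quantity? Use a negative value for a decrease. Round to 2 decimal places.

Initially, 111 - 4P = 5P - 33, so 144 = 9P and P = 16, Q = 47.
After the shift, demand is Qd = 145 - 4P and supply is Qs = 5P - 12.
Equate the new curves: 145 - 4P = 5P - 12, giving 157 = 9P, P = 157/9 ≈ 17.4444, Q = 677/9 ≈ 75.2222.
ΔQ = 75.2222 − 47 = +28.22.

+28.22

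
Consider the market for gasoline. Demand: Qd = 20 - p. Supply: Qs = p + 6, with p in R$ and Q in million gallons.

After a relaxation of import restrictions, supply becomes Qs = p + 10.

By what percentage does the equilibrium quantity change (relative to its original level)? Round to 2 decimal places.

+15.38

Initially, 20 - p = p + 6, so 14 = 2p and p = 7, Q = 13.
With the change applied: demand Qd = 20 - p, supply Qs = p + 10.
Clearing the new market: 20 - p = p + 10, so p = 5 and Q = 15.
%ΔQ = (15 − 13) / 13 × 100 = +15.38%.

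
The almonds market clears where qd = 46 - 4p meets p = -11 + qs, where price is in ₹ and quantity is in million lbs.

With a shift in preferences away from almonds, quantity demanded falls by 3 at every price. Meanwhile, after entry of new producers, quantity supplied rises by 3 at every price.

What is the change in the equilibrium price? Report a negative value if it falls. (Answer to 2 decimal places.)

-1.20

Initially, 46 - 4p = p + 11, so 35 = 5p and p = 7, q = 18.
The shock moves the curves to qd = 43 - 4p and qs = p + 14.
New equilibrium: 43 - 4p = p + 14 ⇒ 29 = 5p ⇒ p = 5.8, q = 19.8.
Δp = 5.8 − 7 = -1.20.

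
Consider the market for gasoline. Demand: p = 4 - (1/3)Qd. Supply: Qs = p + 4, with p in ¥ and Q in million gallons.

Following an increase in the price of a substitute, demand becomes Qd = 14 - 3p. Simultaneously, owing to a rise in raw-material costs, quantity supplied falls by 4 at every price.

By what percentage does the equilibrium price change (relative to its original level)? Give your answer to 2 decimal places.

+75.00

Original equilibrium: 12 - 3p = p + 4 gives 8 = 4p, so p = 2 and Q = 6.
The new curves are Qd = 14 - 3p (demand) and Qs = p (supply).
Equate the new curves: 14 - 3p = p, giving 14 = 4p, p = 3.5, Q = 3.5.
%Δp = (3.5 − 2) / 2 × 100 = +75.00%.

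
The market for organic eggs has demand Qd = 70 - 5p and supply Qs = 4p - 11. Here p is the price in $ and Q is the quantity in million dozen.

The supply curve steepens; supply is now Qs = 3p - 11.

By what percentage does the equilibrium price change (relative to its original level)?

+12.5

Original equilibrium: 70 - 5p = 4p - 11 gives 81 = 9p, so p = 9 and Q = 25.
The shock moves the curves to Qd = 70 - 5p and Qs = 3p - 11.
Setting them equal: 70 - 5p = 3p - 11 → 81 = 8p, so p = 10.125 and Q = 19.375.
%Δp = (10.125 − 9) / 9 × 100 = +12.5%.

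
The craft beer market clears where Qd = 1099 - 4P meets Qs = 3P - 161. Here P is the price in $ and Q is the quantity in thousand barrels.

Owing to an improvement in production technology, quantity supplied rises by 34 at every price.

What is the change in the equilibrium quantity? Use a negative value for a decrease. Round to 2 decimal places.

Original equilibrium: 1099 - 4P = 3P - 161 gives 1260 = 7P, so P = 180 and Q = 379.
With the change applied: demand Qd = 1099 - 4P, supply Qs = 3P - 127.
Setting them equal: 1099 - 4P = 3P - 127 → 1226 = 7P, so P = 1226/7 ≈ 175.1429 and Q = 2789/7 ≈ 398.4286.
ΔQ = 398.4286 − 379 = +19.43.

+19.43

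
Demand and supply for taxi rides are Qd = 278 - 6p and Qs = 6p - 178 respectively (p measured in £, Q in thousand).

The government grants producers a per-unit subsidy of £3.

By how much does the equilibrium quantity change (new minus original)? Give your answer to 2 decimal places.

Solve the original market: 278 - 6p = 6p - 178, hence p = 38 and Q = 50.
Since sellers receive the price plus the subsidy, the effective supply curve becomes Qs = 6p - 160.
New equilibrium: 278 - 6p = 6p - 160 ⇒ 438 = 12p ⇒ p = 36.5, Q = 59.
ΔQ = 59 − 50 = +9.00.

+9.00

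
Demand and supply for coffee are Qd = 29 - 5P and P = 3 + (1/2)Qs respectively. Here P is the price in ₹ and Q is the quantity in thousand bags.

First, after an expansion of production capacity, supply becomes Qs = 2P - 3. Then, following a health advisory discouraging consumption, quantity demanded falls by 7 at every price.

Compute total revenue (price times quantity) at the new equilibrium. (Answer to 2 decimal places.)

14.80

Original equilibrium: 29 - 5P = 2P - 6 gives 35 = 7P, so P = 5 and Q = 4.
The shock moves the curves to Qd = 22 - 5P and Qs = 2P - 3.
Equate the new curves: 22 - 5P = 2P - 3, giving 25 = 7P, P = 25/7 ≈ 3.5714, Q = 29/7 ≈ 4.1429.
New expenditure = 3.5714 × 4.1429 = 14.80.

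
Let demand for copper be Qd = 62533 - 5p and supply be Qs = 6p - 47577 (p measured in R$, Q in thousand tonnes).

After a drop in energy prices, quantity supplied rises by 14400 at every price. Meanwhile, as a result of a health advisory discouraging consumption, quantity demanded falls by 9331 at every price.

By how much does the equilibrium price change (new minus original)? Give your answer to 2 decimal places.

Before the shock: 62533 - 5p = 6p - 47577 ⇒ 110110 = 11p ⇒ p = 10010, Q = 12483.
The new curves are Qd = 53202 - 5p (demand) and Qs = 6p - 33177 (supply).
Setting them equal: 53202 - 5p = 6p - 33177 → 86379 = 11p, so p = 86379/11 ≈ 7852.6364 and Q = 153327/11 ≈ 13938.8182.
Δp = 7852.6364 − 10010 = -2157.36.

-2157.36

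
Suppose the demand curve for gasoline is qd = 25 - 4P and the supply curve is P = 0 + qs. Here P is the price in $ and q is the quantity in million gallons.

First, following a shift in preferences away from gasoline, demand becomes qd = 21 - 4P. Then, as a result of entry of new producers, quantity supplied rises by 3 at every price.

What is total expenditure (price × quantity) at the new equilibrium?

Before the shock: 25 - 4P = P ⇒ 25 = 5P ⇒ P = 5, q = 5.
With the change applied: demand qd = 21 - 4P, supply qs = P + 3.
New equilibrium: 21 - 4P = P + 3 ⇒ 18 = 5P ⇒ P = 3.6, q = 6.6.
New expenditure = 3.6 × 6.6 = 23.76.

23.76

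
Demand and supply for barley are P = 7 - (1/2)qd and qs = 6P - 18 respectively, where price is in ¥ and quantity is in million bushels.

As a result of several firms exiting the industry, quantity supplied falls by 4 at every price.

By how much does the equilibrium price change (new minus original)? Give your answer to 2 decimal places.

+0.50

Original equilibrium: 14 - 2P = 6P - 18 gives 32 = 8P, so P = 4 and q = 6.
With the change applied: demand qd = 14 - 2P, supply qs = 6P - 22.
New equilibrium: 14 - 2P = 6P - 22 ⇒ 36 = 8P ⇒ P = 4.5, q = 5.
ΔP = 4.5 − 4 = +0.50.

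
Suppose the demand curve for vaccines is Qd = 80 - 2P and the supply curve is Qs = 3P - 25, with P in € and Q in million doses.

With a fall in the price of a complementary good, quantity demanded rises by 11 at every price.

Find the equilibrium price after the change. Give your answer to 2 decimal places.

23.20

Solve the original market: 80 - 2P = 3P - 25, hence P = 21 and Q = 38.
The new curves are Qd = 91 - 2P (demand) and Qs = 3P - 25 (supply).
Equate the new curves: 91 - 2P = 3P - 25, giving 116 = 5P, P = 23.2, Q = 44.6.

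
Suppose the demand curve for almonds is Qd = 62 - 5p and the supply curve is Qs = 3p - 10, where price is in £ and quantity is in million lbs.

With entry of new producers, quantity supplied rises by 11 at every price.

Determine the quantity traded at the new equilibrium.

23.875

Before the shock: 62 - 5p = 3p - 10 ⇒ 72 = 8p ⇒ p = 9, Q = 17.
With the change applied: demand Qd = 62 - 5p, supply Qs = 3p + 1.
Setting them equal: 62 - 5p = 3p + 1 → 61 = 8p, so p = 7.625 and Q = 23.875.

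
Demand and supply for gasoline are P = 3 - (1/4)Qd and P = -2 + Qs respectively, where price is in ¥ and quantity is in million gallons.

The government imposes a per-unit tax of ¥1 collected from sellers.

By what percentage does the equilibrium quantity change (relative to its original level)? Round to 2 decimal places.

-20.00

Before the shock: 12 - 4P = P + 2 ⇒ 10 = 5P ⇒ P = 2, Q = 4.
Since sellers keep the price net of the tax, the effective supply curve becomes Qs = P + 1.
Setting them equal: 12 - 4P = P + 1 → 11 = 5P, so P = 2.2 and Q = 3.2.
%ΔQ = (3.2 − 4) / 4 × 100 = -20.00%.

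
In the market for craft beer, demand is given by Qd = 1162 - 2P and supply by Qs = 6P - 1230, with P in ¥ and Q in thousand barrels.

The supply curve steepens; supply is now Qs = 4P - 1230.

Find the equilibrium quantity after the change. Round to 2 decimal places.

Original equilibrium: 1162 - 2P = 6P - 1230 gives 2392 = 8P, so P = 299 and Q = 564.
After the shift, demand is Qd = 1162 - 2P and supply is Qs = 4P - 1230.
Equate the new curves: 1162 - 2P = 4P - 1230, giving 2392 = 6P, P = 1196/3 ≈ 398.6667, Q = 1094/3 ≈ 364.6667.

364.67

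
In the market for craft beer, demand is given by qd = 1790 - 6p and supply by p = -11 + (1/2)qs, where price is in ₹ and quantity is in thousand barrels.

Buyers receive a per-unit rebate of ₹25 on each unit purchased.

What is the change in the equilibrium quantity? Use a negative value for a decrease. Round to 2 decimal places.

+37.50

Initially, 1790 - 6p = 2p + 22, so 1768 = 8p and p = 221, q = 464.
Since buyers' out-of-pocket price is the market price minus the rebate, the effective demand curve becomes qd = 1940 - 6p.
Clearing the new market: 1940 - 6p = 2p + 22, so p = 239.75 and q = 501.5.
Δq = 501.5 − 464 = +37.50.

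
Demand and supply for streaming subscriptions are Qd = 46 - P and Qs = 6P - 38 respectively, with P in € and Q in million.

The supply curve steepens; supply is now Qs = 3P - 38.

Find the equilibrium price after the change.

Initially, 46 - P = 6P - 38, so 84 = 7P and P = 12, Q = 34.
After the shift, demand is Qd = 46 - P and supply is Qs = 3P - 38.
Equate the new curves: 46 - P = 3P - 38, giving 84 = 4P, P = 21, Q = 25.

21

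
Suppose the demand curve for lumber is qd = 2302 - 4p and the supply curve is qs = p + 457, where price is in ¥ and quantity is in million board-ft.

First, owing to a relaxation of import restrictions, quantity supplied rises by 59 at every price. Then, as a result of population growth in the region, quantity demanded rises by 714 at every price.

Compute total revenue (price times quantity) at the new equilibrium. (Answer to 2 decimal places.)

Original equilibrium: 2302 - 4p = p + 457 gives 1845 = 5p, so p = 369 and q = 826.
The shock moves the curves to qd = 3016 - 4p and qs = p + 516.
Setting them equal: 3016 - 4p = p + 516 → 2500 = 5p, so p = 500 and q = 1016.
New expenditure = 500 × 1016 = 508000.00.

508000.00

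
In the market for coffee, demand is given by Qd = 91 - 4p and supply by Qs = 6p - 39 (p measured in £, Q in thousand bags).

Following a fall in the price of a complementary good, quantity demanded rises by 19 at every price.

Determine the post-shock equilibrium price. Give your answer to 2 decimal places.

Solve the original market: 91 - 4p = 6p - 39, hence p = 13 and Q = 39.
The new curves are Qd = 110 - 4p (demand) and Qs = 6p - 39 (supply).
New equilibrium: 110 - 4p = 6p - 39 ⇒ 149 = 10p ⇒ p = 14.9, Q = 50.4.

14.90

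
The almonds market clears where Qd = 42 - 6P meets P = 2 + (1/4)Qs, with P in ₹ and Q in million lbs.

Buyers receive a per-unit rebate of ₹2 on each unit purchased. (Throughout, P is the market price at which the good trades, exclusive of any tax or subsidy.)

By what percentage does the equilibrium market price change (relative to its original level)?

Before the shock: 42 - 6P = 4P - 8 ⇒ 50 = 10P ⇒ P = 5, Q = 12.
Since buyers' out-of-pocket price is the market price minus the rebate, the effective demand curve becomes Qd = 54 - 6P.
New equilibrium: 54 - 6P = 4P - 8 ⇒ 62 = 10P ⇒ P = 6.2, Q = 16.8.
%ΔP = (6.2 − 5) / 5 × 100 = +24%.

+24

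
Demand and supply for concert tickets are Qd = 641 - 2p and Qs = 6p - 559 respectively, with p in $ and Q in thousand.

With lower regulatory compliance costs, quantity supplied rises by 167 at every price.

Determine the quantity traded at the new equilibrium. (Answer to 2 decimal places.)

382.75

Solve the original market: 641 - 2p = 6p - 559, hence p = 150 and Q = 341.
After the shift, demand is Qd = 641 - 2p and supply is Qs = 6p - 392.
Setting them equal: 641 - 2p = 6p - 392 → 1033 = 8p, so p = 129.125 and Q = 382.75.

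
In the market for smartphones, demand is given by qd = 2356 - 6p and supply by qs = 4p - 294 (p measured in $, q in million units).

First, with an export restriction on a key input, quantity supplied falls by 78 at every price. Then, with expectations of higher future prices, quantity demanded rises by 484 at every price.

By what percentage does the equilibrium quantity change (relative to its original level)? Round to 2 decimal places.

+19.16

Before the shock: 2356 - 6p = 4p - 294 ⇒ 2650 = 10p ⇒ p = 265, q = 766.
The new curves are qd = 2840 - 6p (demand) and qs = 4p - 372 (supply).
Clearing the new market: 2840 - 6p = 4p - 372, so p = 321.2 and q = 912.8.
%Δq = (912.8 − 766) / 766 × 100 = +19.16%.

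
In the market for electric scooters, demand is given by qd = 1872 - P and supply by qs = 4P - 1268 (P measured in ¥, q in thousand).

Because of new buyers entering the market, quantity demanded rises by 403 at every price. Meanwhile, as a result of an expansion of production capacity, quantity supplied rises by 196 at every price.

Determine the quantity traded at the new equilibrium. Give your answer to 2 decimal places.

1605.60

Solve the original market: 1872 - P = 4P - 1268, hence P = 628 and q = 1244.
After the shift, demand is qd = 2275 - P and supply is qs = 4P - 1072.
Setting them equal: 2275 - P = 4P - 1072 → 3347 = 5P, so P = 669.4 and q = 1605.6.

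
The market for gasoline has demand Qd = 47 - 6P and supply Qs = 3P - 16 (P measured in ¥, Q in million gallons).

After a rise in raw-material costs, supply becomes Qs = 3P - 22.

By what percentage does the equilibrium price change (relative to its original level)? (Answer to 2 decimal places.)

Original equilibrium: 47 - 6P = 3P - 16 gives 63 = 9P, so P = 7 and Q = 5.
The new curves are Qd = 47 - 6P (demand) and Qs = 3P - 22 (supply).
Clearing the new market: 47 - 6P = 3P - 22, so P = 23/3 ≈ 7.6667 and Q = 1.
%ΔP = (7.6667 − 7) / 7 × 100 = +9.52%.

+9.52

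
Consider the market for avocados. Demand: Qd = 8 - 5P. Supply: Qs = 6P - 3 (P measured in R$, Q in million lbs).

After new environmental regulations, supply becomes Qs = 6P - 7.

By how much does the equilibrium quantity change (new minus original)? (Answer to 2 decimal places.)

-1.82

Original equilibrium: 8 - 5P = 6P - 3 gives 11 = 11P, so P = 1 and Q = 3.
With the change applied: demand Qd = 8 - 5P, supply Qs = 6P - 7.
New equilibrium: 8 - 5P = 6P - 7 ⇒ 15 = 11P ⇒ P = 15/11 ≈ 1.3636, Q = 13/11 ≈ 1.1818.
ΔQ = 1.1818 − 3 = -1.82.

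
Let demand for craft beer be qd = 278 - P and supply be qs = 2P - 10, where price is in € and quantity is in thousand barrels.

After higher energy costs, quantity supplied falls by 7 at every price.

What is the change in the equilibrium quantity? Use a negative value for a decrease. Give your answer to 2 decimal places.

-2.33

Original equilibrium: 278 - P = 2P - 10 gives 288 = 3P, so P = 96 and q = 182.
The shock moves the curves to qd = 278 - P and qs = 2P - 17.
New equilibrium: 278 - P = 2P - 17 ⇒ 295 = 3P ⇒ P = 295/3 ≈ 98.3333, q = 539/3 ≈ 179.6667.
Δq = 179.6667 − 182 = -2.33.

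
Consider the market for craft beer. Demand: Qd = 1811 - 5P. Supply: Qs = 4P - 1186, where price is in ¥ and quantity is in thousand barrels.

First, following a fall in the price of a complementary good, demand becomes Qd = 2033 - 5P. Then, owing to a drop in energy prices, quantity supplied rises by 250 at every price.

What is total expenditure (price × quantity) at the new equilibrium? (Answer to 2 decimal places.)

126530.72

Before the shock: 1811 - 5P = 4P - 1186 ⇒ 2997 = 9P ⇒ P = 333, Q = 146.
With the change applied: demand Qd = 2033 - 5P, supply Qs = 4P - 936.
Clearing the new market: 2033 - 5P = 4P - 936, so P = 2969/9 ≈ 329.8889 and Q = 3452/9 ≈ 383.5556.
New expenditure = 329.8889 × 383.5556 = 126530.72.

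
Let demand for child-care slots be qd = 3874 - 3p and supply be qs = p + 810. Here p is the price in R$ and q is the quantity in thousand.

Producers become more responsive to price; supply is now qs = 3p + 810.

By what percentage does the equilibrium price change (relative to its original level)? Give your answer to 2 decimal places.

Initially, 3874 - 3p = p + 810, so 3064 = 4p and p = 766, q = 1576.
After the shift, demand is qd = 3874 - 3p and supply is qs = 3p + 810.
Clearing the new market: 3874 - 3p = 3p + 810, so p = 1532/3 ≈ 510.6667 and q = 2342.
%Δp = (510.6667 − 766) / 766 × 100 = -33.33%.

-33.33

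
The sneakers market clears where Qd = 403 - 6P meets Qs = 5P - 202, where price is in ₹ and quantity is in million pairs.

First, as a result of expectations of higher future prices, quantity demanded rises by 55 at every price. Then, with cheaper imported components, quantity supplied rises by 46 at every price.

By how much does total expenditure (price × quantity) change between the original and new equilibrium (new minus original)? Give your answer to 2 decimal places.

+2855.71

Before the shock: 403 - 6P = 5P - 202 ⇒ 605 = 11P ⇒ P = 55, Q = 73.
The shock moves the curves to Qd = 458 - 6P and Qs = 5P - 156.
Equate the new curves: 458 - 6P = 5P - 156, giving 614 = 11P, P = 614/11 ≈ 55.8182, Q = 1354/11 ≈ 123.0909.
Expenditure moves from 55×73 = 4015 to 55.8182×123.0909 = 6870.7107; change = +2855.71.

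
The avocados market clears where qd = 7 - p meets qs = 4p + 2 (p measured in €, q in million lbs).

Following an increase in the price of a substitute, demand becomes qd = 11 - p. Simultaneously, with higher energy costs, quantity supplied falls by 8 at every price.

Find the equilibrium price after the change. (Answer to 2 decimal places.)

Initially, 7 - p = 4p + 2, so 5 = 5p and p = 1, q = 6.
The shock moves the curves to qd = 11 - p and qs = 4p - 6.
Clearing the new market: 11 - p = 4p - 6, so p = 3.4 and q = 7.6.

3.40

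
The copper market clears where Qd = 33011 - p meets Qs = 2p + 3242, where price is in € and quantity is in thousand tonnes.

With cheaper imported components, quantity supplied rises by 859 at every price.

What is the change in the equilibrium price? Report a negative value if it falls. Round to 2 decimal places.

-286.33

Initially, 33011 - p = 2p + 3242, so 29769 = 3p and p = 9923, Q = 23088.
With the change applied: demand Qd = 33011 - p, supply Qs = 2p + 4101.
Setting them equal: 33011 - p = 2p + 4101 → 28910 = 3p, so p = 28910/3 ≈ 9636.6667 and Q = 70123/3 ≈ 23374.3333.
Δp = 9636.6667 − 9923 = -286.33.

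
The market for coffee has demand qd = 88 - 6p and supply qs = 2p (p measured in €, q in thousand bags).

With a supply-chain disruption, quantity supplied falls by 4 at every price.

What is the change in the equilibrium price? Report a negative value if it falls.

+0.5

Original equilibrium: 88 - 6p = 2p gives 88 = 8p, so p = 11 and q = 22.
The new curves are qd = 88 - 6p (demand) and qs = 2p - 4 (supply).
Equate the new curves: 88 - 6p = 2p - 4, giving 92 = 8p, p = 11.5, q = 19.
Δp = 11.5 − 11 = +0.5.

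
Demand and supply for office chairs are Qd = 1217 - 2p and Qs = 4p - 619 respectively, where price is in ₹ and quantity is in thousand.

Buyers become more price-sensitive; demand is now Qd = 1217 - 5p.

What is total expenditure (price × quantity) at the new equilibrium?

40188

Initially, 1217 - 2p = 4p - 619, so 1836 = 6p and p = 306, Q = 605.
After the shift, demand is Qd = 1217 - 5p and supply is Qs = 4p - 619.
New equilibrium: 1217 - 5p = 4p - 619 ⇒ 1836 = 9p ⇒ p = 204, Q = 197.
New expenditure = 204 × 197 = 40188.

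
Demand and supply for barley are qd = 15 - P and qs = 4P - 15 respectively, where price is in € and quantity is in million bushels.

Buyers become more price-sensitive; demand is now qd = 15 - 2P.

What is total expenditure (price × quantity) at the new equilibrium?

25

Solve the original market: 15 - P = 4P - 15, hence P = 6 and q = 9.
With the change applied: demand qd = 15 - 2P, supply qs = 4P - 15.
Equate the new curves: 15 - 2P = 4P - 15, giving 30 = 6P, P = 5, q = 5.
New expenditure = 5 × 5 = 25.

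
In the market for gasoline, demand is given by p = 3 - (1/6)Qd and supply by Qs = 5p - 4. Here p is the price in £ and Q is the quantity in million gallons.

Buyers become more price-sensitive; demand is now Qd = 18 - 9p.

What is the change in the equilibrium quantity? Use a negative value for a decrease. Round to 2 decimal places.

-2.14

Before the shock: 18 - 6p = 5p - 4 ⇒ 22 = 11p ⇒ p = 2, Q = 6.
The shock moves the curves to Qd = 18 - 9p and Qs = 5p - 4.
Equate the new curves: 18 - 9p = 5p - 4, giving 22 = 14p, p = 11/7 ≈ 1.5714, Q = 27/7 ≈ 3.8571.
ΔQ = 3.8571 − 6 = -2.14.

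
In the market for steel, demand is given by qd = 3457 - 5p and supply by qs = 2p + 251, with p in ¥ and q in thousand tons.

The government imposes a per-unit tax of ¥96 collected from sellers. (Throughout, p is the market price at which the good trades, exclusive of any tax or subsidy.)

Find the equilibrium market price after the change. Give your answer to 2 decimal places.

485.43

Initially, 3457 - 5p = 2p + 251, so 3206 = 7p and p = 458, q = 1167.
Since sellers keep the price net of the tax, the effective supply curve becomes qs = 2p + 59.
Setting them equal: 3457 - 5p = 2p + 59 → 3398 = 7p, so p = 3398/7 ≈ 485.4286 and q = 7209/7 ≈ 1029.8571.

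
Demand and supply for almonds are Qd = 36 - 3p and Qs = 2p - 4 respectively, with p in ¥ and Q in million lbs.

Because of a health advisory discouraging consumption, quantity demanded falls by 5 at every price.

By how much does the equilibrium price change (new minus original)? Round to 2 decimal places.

-1.00

Before the shock: 36 - 3p = 2p - 4 ⇒ 40 = 5p ⇒ p = 8, Q = 12.
The shock moves the curves to Qd = 31 - 3p and Qs = 2p - 4.
Equate the new curves: 31 - 3p = 2p - 4, giving 35 = 5p, p = 7, Q = 10.
Δp = 7 − 8 = -1.00.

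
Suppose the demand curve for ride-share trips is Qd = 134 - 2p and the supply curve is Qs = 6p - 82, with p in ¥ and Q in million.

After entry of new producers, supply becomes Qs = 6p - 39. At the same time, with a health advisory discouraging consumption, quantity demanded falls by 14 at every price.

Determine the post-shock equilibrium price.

19.875

Initially, 134 - 2p = 6p - 82, so 216 = 8p and p = 27, Q = 80.
After the shift, demand is Qd = 120 - 2p and supply is Qs = 6p - 39.
Equate the new curves: 120 - 2p = 6p - 39, giving 159 = 8p, p = 19.875, Q = 80.25.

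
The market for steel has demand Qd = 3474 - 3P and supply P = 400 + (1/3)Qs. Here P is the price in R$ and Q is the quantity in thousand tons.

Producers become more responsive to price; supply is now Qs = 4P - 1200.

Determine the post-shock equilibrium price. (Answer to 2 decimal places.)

667.71

Initially, 3474 - 3P = 3P - 1200, so 4674 = 6P and P = 779, Q = 1137.
The new curves are Qd = 3474 - 3P (demand) and Qs = 4P - 1200 (supply).
Equate the new curves: 3474 - 3P = 4P - 1200, giving 4674 = 7P, P = 4674/7 ≈ 667.7143, Q = 10296/7 ≈ 1470.8571.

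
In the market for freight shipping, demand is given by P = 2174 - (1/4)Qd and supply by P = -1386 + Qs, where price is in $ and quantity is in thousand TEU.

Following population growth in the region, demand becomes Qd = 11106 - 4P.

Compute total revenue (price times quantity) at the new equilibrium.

Initially, 8696 - 4P = P + 1386, so 7310 = 5P and P = 1462, Q = 2848.
The shock moves the curves to Qd = 11106 - 4P and Qs = P + 1386.
Setting them equal: 11106 - 4P = P + 1386 → 9720 = 5P, so P = 1944 and Q = 3330.
New expenditure = 1944 × 3330 = 6473520.

6473520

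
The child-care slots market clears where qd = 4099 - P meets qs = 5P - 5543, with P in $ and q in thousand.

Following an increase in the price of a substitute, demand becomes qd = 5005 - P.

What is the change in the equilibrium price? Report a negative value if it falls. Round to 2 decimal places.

Solve the original market: 4099 - P = 5P - 5543, hence P = 1607 and q = 2492.
The new curves are qd = 5005 - P (demand) and qs = 5P - 5543 (supply).
New equilibrium: 5005 - P = 5P - 5543 ⇒ 10548 = 6P ⇒ P = 1758, q = 3247.
ΔP = 1758 − 1607 = +151.00.

+151.00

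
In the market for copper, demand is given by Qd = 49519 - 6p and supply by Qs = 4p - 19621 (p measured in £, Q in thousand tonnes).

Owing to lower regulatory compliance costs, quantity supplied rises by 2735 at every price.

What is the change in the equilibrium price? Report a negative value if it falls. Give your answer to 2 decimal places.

-273.50

Original equilibrium: 49519 - 6p = 4p - 19621 gives 69140 = 10p, so p = 6914 and Q = 8035.
After the shift, demand is Qd = 49519 - 6p and supply is Qs = 4p - 16886.
New equilibrium: 49519 - 6p = 4p - 16886 ⇒ 66405 = 10p ⇒ p = 6640.5, Q = 9676.
Δp = 6640.5 − 6914 = -273.50.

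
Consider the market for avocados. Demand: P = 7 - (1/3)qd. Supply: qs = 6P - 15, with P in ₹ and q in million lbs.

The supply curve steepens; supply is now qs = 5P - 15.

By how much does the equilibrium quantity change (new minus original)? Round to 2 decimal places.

Solve the original market: 21 - 3P = 6P - 15, hence P = 4 and q = 9.
The new curves are qd = 21 - 3P (demand) and qs = 5P - 15 (supply).
Setting them equal: 21 - 3P = 5P - 15 → 36 = 8P, so P = 4.5 and q = 7.5.
Δq = 7.5 − 9 = -1.50.

-1.50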